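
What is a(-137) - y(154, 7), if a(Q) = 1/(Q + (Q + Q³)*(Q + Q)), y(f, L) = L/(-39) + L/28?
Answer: -7750469197/109915747188 ≈ -0.070513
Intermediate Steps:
y(f, L) = 11*L/1092 (y(f, L) = L*(-1/39) + L*(1/28) = -L/39 + L/28 = 11*L/1092)
a(Q) = 1/(Q + 2*Q*(Q + Q³)) (a(Q) = 1/(Q + (Q + Q³)*(2*Q)) = 1/(Q + 2*Q*(Q + Q³)))
a(-137) - y(154, 7) = 1/((-137)*(1 + 2*(-137) + 2*(-137)³)) - 11*7/1092 = -1/(137*(1 - 274 + 2*(-2571353))) - 1*11/156 = -1/(137*(1 - 274 - 5142706)) - 11/156 = -1/137/(-5142979) - 11/156 = -1/137*(-1/5142979) - 11/156 = 1/704588123 - 11/156 = -7750469197/109915747188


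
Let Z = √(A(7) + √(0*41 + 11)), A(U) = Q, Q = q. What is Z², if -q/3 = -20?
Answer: 60 + √11 ≈ 63.317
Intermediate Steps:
q = 60 (q = -3*(-20) = 60)
Q = 60
A(U) = 60
Z = √(60 + √11) (Z = √(60 + √(0*41 + 11)) = √(60 + √(0 + 11)) = √(60 + √11) ≈ 7.9572)
Z² = (√(60 + √11))² = 60 + √11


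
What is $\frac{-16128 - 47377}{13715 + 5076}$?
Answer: $- \frac{63505}{18791} \approx -3.3795$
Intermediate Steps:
$\frac{-16128 - 47377}{13715 + 5076} = - \frac{63505}{18791}$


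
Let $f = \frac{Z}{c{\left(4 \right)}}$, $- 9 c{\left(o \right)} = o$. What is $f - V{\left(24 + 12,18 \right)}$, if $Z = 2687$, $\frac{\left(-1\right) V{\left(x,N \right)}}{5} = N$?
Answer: $- \frac{23823}{4} \approx -5955.8$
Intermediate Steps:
$c{\left(o \right)} = - \frac{o}{9}$
$V{\left(x,N \right)} = - 5 N$
$f = - \frac{24183}{4}$ ($f = \frac{2687}{\left(- \frac{1}{9}\right) 4} = \frac{2687}{- \frac{4}{9}} = 2687 \left(- \frac{9}{4}\right) = - \frac{24183}{4} \approx -6045.8$)
$f - V{\left(24 + 12,18 \right)} = - \frac{24183}{4} - \left(-5\right) 18 = - \frac{24183}{4} - -90 = - \frac{24183}{4} + 90 = - \frac{23823}{4}$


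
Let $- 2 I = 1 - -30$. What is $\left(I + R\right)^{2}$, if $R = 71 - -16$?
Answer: $\frac{20449}{4} \approx 5112.3$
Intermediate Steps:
$I = - \frac{31}{2}$ ($I = - \frac{1 - -30}{2} = - \frac{1 + 30}{2} = \left(- \frac{1}{2}\right) 31 = - \frac{31}{2} \approx -15.5$)
$R = 87$ ($R = 71 + 16 = 87$)
$\left(I + R\right)^{2} = \left(- \frac{31}{2} + 87\right)^{2} = \left(\frac{143}{2}\right)^{2} = \frac{20449}{4}$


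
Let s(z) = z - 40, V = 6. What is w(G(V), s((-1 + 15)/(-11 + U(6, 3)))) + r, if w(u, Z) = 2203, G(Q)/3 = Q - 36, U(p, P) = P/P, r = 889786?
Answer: 891989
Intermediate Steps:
U(p, P) = 1
G(Q) = -108 + 3*Q (G(Q) = 3*(Q - 36) = 3*(-36 + Q) = -108 + 3*Q)
s(z) = -40 + z
w(G(V), s((-1 + 15)/(-11 + U(6, 3)))) + r = 2203 + 889786 = 891989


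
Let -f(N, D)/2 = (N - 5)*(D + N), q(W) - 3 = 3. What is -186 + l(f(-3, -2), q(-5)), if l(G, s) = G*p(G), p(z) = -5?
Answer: 214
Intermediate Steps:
q(W) = 6 (q(W) = 3 + 3 = 6)
f(N, D) = -2*(-5 + N)*(D + N) (f(N, D) = -2*(N - 5)*(D + N) = -2*(-5 + N)*(D + N))
l(G, s) = -5*G (l(G, s) = G*(-5) = -5*G)
-186 + l(f(-3, -2), q(-5)) = -186 - 5*(-2*(-3)**2 + 10*(-2) + 10*(-3) - 2*(-2)*(-3)) = -186 - 5*(-2*9 - 20 - 30 - 12) = -186 - 5*(-18 - 20 - 30 - 12) = -186 - 5*(-80) = -186 + 400 = 214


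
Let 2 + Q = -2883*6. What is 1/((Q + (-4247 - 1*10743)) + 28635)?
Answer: -1/3655 ≈ -0.00027360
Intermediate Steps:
Q = -17300 (Q = -2 - 2883*6 = -2 - 17298 = -17300)
1/((Q + (-4247 - 1*10743)) + 28635) = 1/((-17300 + (-4247 - 1*10743)) + 28635) = 1/((-17300 + (-4247 - 10743)) + 28635) = 1/((-17300 - 14990) + 28635) = 1/(-32290 + 28635) = 1/(-3655) = -1/3655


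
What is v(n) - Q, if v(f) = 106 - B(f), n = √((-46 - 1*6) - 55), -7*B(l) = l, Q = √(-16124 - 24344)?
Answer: 106 - 2*I*√10117 + I*√107/7 ≈ 106.0 - 199.69*I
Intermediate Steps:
Q = 2*I*√10117 (Q = √(-40468) = 2*I*√10117 ≈ 201.17*I)
B(l) = -l/7
n = I*√107 (n = √((-46 - 6) - 55) = √(-52 - 55) = √(-107) = I*√107 ≈ 10.344*I)
v(f) = 106 + f/7 (v(f) = 106 - (-1)*f/7 = 106 + f/7)
v(n) - Q = (106 + (I*√107)/7) - 2*I*√10117 = (106 + I*√107/7) - 2*I*√10117 = 106 - 2*I*√10117 + I*√107/7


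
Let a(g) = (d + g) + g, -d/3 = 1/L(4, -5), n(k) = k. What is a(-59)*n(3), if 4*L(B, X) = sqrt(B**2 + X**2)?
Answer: -354 - 36*sqrt(41)/41 ≈ -359.62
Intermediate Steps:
L(B, X) = sqrt(B**2 + X**2)/4
d = -12*sqrt(41)/41 (d = -3*4/sqrt(4**2 + (-5)**2) = -3*4/sqrt(16 + 25) = -3*4*sqrt(41)/41 = -12*sqrt(41)/41 ≈ -1.8741)
a(g) = 2*g - 12*sqrt(41)/41 (a(g) = (-12*sqrt(41)/41 + g) + g = (g - 12*sqrt(41)/41) + g = 2*g - 12*sqrt(41)/41)
a(-59)*n(3) = (2*(-59) - 12*sqrt(41)/41)*3 = (-118 - 12*sqrt(41)/41)*3 = -354 - 36*sqrt(41)/41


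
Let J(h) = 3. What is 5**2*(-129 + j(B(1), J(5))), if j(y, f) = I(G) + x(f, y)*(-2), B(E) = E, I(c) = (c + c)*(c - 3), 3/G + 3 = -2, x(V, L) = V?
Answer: -3267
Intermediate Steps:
G = -3/5 (G = 3/(-3 - 2) = 3/(-5) = 3*(-1/5) = -3/5 ≈ -0.60000)
I(c) = 2*c*(-3 + c) (I(c) = (2*c)*(-3 + c) = 2*c*(-3 + c))
j(y, f) = 108/25 - 2*f (j(y, f) = 2*(-3/5)*(-3 - 3/5) + f*(-2) = 2*(-3/5)*(-18/5) - 2*f = 108/25 - 2*f)
5**2*(-129 + j(B(1), J(5))) = 5**2*(-129 + (108/25 - 2*3)) = 25*(-129 + (108/25 - 6)) = 25*(-129 - 42/25) = 25*(-3267/25) = -3267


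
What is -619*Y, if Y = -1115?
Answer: 690185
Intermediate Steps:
-619*Y = -619*(-1115) = 690185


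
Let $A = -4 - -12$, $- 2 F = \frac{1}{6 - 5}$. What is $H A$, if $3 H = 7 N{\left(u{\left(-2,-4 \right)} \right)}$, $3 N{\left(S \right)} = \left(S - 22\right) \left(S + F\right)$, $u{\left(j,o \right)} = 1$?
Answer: $- \frac{196}{3} \approx -65.333$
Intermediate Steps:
$F = - \frac{1}{2}$ ($F = - \frac{1}{2 \left(6 - 5\right)} = - \frac{1}{2 \cdot 1} = \left(- \frac{1}{2}\right) 1 = - \frac{1}{2} \approx -0.5$)
$N{\left(S \right)} = \frac{\left(-22 + S\right) \left(- \frac{1}{2} + S\right)}{3}$ ($N{\left(S \right)} = \frac{\left(S - 22\right) \left(S - \frac{1}{2}\right)}{3} = \frac{\left(-22 + S\right) \left(- \frac{1}{2} + S\right)}{3}$)
$A = 8$ ($A = -4 + 12 = 8$)
$H = - \frac{49}{6}$ ($H = \frac{7 \left(\frac{11}{3} - \frac{15}{2} + \frac{1^{2}}{3}\right)}{3} = \frac{7 \left(\frac{11}{3} - \frac{15}{2} + \frac{1}{3} \cdot 1\right)}{3} = \frac{7 \left(\frac{11}{3} - \frac{15}{2} + \frac{1}{3}\right)}{3} = \frac{7 \left(- \frac{7}{2}\right)}{3} = \frac{1}{3} \left(- \frac{49}{2}\right) = - \frac{49}{6} \approx -8.1667$)
$H A = \left(- \frac{49}{6}\right) 8 = - \frac{196}{3}$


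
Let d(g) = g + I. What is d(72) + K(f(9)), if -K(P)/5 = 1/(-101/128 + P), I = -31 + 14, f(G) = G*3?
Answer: 36777/671 ≈ 54.809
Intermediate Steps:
f(G) = 3*G
I = -17
d(g) = -17 + g (d(g) = g - 17 = -17 + g)
K(P) = -5/(-101/128 + P)
d(72) + K(f(9)) = (-17 + 72) - 640/(-101 + 128*(3*9)) = 55 - 640/(-101 + 128*27) = 55 - 640/(-101 + 3456) = 55 - 640/3355 = 55 - 640*1/3355 = 55 - 128/671 = 36777/671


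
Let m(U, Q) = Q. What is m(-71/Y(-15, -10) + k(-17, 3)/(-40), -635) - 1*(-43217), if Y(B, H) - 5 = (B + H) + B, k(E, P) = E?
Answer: 42582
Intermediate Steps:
Y(B, H) = 5 + H + 2*B (Y(B, H) = 5 + ((B + H) + B) = 5 + (H + 2*B) = 5 + H + 2*B)
m(-71/Y(-15, -10) + k(-17, 3)/(-40), -635) - 1*(-43217) = -635 - 1*(-43217) = -635 + 43217 = 42582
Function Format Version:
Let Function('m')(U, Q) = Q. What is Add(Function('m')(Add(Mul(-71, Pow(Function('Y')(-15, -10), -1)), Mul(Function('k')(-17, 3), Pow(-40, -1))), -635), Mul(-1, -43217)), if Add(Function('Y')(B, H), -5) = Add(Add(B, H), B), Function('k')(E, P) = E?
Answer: 42582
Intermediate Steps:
Function('Y')(B, H) = Add(5, H, Mul(2, B)) (Function('Y')(B, H) = Add(5, Add(Add(B, H), B)) = Add(5, Add(H, Mul(2, B))) = Add(5, H, Mul(2, B)))
Add(Function('m')(Add(Mul(-71, Pow(Function('Y')(-15, -10), -1)), Mul(Function('k')(-17, 3), Pow(-40, -1))), -635), Mul(-1, -43217)) = Add(-635, Mul(-1, -43217)) = Add(-635, 43217) = 42582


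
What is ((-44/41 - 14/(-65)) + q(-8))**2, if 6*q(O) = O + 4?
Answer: 148547344/63920025 ≈ 2.3240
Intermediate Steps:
q(O) = 2/3 + O/6 (q(O) = (O + 4)/6 = (4 + O)/6 = 2/3 + O/6)
((-44/41 - 14/(-65)) + q(-8))**2 = ((-44/41 - 14/(-65)) + (2/3 + (1/6)*(-8)))**2 = ((-44*1/41 - 14*(-1/65)) + (2/3 - 4/3))**2 = ((-44/41 + 14/65) - 2/3)**2 = (-2286/2665 - 2/3)**2 = (-12188/7995)**2 = 148547344/63920025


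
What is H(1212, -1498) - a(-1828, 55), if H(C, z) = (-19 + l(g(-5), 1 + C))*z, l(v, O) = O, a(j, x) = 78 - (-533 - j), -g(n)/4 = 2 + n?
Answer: -1787395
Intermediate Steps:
g(n) = -8 - 4*n (g(n) = -4*(2 + n) = -8 - 4*n)
a(j, x) = 611 + j (a(j, x) = 78 + (533 + j) = 611 + j)
H(C, z) = z*(-18 + C) (H(C, z) = (-19 + (1 + C))*z = (-18 + C)*z = z*(-18 + C))
H(1212, -1498) - a(-1828, 55) = -1498*(-18 + 1212) - (611 - 1828) = -1498*1194 - 1*(-1217) = -1788612 + 1217 = -1787395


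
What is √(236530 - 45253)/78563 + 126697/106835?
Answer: 126697/106835 + 3*√21253/78563 ≈ 1.1915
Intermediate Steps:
√(236530 - 45253)/78563 + 126697/106835 = √191277*(1/78563) + 126697*(1/106835) = (3*√21253)*(1/78563) + 126697/106835 = 3*√21253/78563 + 126697/106835 = 126697/106835 + 3*√21253/78563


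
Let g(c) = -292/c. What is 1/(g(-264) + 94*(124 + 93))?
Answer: 66/1346341 ≈ 4.9022e-5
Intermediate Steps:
1/(g(-264) + 94*(124 + 93)) = 1/(-292/(-264) + 94*(124 + 93)) = 1/(-292*(-1/264) + 94*217) = 1/(73/66 + 20398) = 1/(1346341/66) = 66/1346341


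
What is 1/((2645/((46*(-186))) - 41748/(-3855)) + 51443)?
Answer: 478020/24595811837 ≈ 1.9435e-5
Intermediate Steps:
1/((2645/((46*(-186))) - 41748/(-3855)) + 51443) = 1/((2645/(-8556) - 41748*(-1/3855)) + 51443) = 1/((2645*(-1/8556) + 13916/1285) + 51443) = 1/((-115/372 + 13916/1285) + 51443) = 1/(5028977/478020 + 51443) = 1/(24595811837/478020) = 478020/24595811837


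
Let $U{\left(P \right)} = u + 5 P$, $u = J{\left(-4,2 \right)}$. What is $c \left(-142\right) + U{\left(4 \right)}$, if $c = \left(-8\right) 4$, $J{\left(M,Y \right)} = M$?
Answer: $4560$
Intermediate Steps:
$u = -4$
$U{\left(P \right)} = -4 + 5 P$
$c = -32$
$c \left(-142\right) + U{\left(4 \right)} = \left(-32\right) \left(-142\right) + \left(-4 + 5 \cdot 4\right) = 4544 + \left(-4 + 20\right) = 4544 + 16 = 4560$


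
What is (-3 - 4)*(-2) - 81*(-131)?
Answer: 10625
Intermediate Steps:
(-3 - 4)*(-2) - 81*(-131) = -7*(-2) + 10611 = 14 + 10611 = 10625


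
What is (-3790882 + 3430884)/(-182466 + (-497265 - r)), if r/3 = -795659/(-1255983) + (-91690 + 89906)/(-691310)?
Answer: 26048063519632045/49182845376584293 ≈ 0.52962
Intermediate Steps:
r = 276143848481/144712267955 (r = 3*(-795659/(-1255983) + (-91690 + 89906)/(-691310)) = 3*(-795659*(-1/1255983) - 1784*(-1/691310)) = 3*(795659/1255983 + 892/345655) = 3*(276143848481/434136803865) = 276143848481/144712267955 ≈ 1.9082)
(-3790882 + 3430884)/(-182466 + (-497265 - r)) = (-3790882 + 3430884)/(-182466 + (-497265 - 1*276143848481/144712267955)) = -359998/(-182466 + (-497265 - 276143848481/144712267955)) = -359998/(-182466 - 71960622068491556/144712267955) = -359998/(-98365690753168586/144712267955) = -359998*(-144712267955/98365690753168586) = 26048063519632045/49182845376584293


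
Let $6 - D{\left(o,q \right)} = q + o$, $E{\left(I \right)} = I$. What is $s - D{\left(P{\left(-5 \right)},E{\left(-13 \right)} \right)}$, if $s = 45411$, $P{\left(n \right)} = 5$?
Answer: $45397$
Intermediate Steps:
$D{\left(o,q \right)} = 6 - o - q$ ($D{\left(o,q \right)} = 6 - \left(q + o\right) = 6 - \left(o + q\right) = 6 - o - q$)
$s - D{\left(P{\left(-5 \right)},E{\left(-13 \right)} \right)} = 45411 - \left(6 - 5 - -13\right) = 45411 - \left(6 - 5 + 13\right) = 45411 - 14 = 45397$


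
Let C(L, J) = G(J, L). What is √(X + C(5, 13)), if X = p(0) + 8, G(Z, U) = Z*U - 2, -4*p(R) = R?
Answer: √71 ≈ 8.4261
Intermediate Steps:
p(R) = -R/4
G(Z, U) = -2 + U*Z (G(Z, U) = U*Z - 2 = -2 + U*Z)
C(L, J) = -2 + J*L (C(L, J) = -2 + L*J = -2 + J*L)
X = 8 (X = -¼*0 + 8 = 0 + 8 = 8)
√(X + C(5, 13)) = √(8 + (-2 + 13*5)) = √(8 + (-2 + 65)) = √(8 + 63) = √71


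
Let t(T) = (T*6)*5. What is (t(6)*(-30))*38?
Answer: -205200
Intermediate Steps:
t(T) = 30*T (t(T) = (6*T)*5 = 30*T)
(t(6)*(-30))*38 = ((30*6)*(-30))*38 = (180*(-30))*38 = -5400*38 = -205200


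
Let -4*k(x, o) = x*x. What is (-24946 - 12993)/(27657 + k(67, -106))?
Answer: -13796/9649 ≈ -1.4298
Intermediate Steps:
k(x, o) = -x²/4 (k(x, o) = -x*x/4 = -x²/4)
(-24946 - 12993)/(27657 + k(67, -106)) = (-24946 - 12993)/(27657 - ¼*67²) = -37939/(27657 - ¼*4489) = -37939/(27657 - 4489/4) = -37939/106139/4 = -37939*4/106139 = -13796/9649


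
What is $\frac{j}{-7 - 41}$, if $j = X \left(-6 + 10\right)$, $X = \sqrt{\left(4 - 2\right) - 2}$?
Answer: $0$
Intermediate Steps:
$X = 0$ ($X = \sqrt{2 - 2} = \sqrt{0} = 0$)
$j = 0$ ($j = 0 \left(-6 + 10\right) = 0 \cdot 4 = 0$)
$\frac{j}{-7 - 41} = \frac{0}{-7 - 41} = \frac{0}{-48} = 0 \left(- \frac{1}{48}\right) = 0$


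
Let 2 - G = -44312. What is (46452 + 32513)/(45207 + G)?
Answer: 78965/89521 ≈ 0.88208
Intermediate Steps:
G = 44314 (G = 2 - 1*(-44312) = 2 + 44312 = 44314)
(46452 + 32513)/(45207 + G) = (46452 + 32513)/(45207 + 44314) = 78965/89521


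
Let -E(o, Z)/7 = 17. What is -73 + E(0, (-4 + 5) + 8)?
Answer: -192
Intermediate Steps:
E(o, Z) = -119 (E(o, Z) = -7*17 = -119)
-73 + E(0, (-4 + 5) + 8) = -73 - 119 = -192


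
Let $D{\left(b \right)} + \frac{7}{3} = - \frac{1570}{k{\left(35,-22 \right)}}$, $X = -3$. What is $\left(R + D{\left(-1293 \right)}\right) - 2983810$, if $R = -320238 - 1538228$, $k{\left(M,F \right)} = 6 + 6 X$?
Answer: $- \frac{9684295}{2} \approx -4.8421 \cdot 10^{6}$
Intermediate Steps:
$k{\left(M,F \right)} = -12$ ($k{\left(M,F \right)} = 6 + 6 \left(-3\right) = 6 - 18 = -12$)
$D{\left(b \right)} = \frac{257}{2}$ ($D{\left(b \right)} = - \frac{7}{3} - \frac{1570}{-12} = - \frac{7}{3} - - \frac{785}{6} = - \frac{7}{3} + \frac{785}{6} = \frac{257}{2}$)
$R = -1858466$
$\left(R + D{\left(-1293 \right)}\right) - 2983810 = \left(-1858466 + \frac{257}{2}\right) - 2983810 = - \frac{3716675}{2} - 2983810 = - \frac{9684295}{2}$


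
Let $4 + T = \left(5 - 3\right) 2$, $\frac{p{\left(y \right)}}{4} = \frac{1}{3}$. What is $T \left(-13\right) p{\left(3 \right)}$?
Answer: $0$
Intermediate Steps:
$p{\left(y \right)} = \frac{4}{3}$
$T = 0$ ($T = -4 + \left(5 - 3\right) 2 = -4 + 2 \cdot 2 = -4 + 4 = 0$)
$T \left(-13\right) p{\left(3 \right)} = 0 \left(-13\right) \frac{4}{3} = 0 \cdot \frac{4}{3} = 0$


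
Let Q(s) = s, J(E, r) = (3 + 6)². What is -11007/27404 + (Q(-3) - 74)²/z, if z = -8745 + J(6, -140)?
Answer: -64460741/59357064 ≈ -1.0860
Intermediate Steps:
J(E, r) = 81 (J(E, r) = 9² = 81)
z = -8664 (z = -8745 + 81 = -8664)
-11007/27404 + (Q(-3) - 74)²/z = -11007/27404 + (-3 - 74)²/(-8664) = -11007*1/27404 + (-77)²*(-1/8664) = -11007/27404 + 5929*(-1/8664) = -11007/27404 - 5929/8664 = -64460741/59357064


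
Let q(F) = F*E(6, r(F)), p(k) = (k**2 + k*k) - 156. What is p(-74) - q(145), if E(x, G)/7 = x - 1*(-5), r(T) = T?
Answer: -369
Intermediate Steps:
E(x, G) = 35 + 7*x (E(x, G) = 7*(x - 1*(-5)) = 7*(x + 5) = 7*(5 + x) = 35 + 7*x)
p(k) = -156 + 2*k**2 (p(k) = (k**2 + k**2) - 156 = 2*k**2 - 156 = -156 + 2*k**2)
q(F) = 77*F (q(F) = F*(35 + 7*6) = F*(35 + 42) = F*77 = 77*F)
p(-74) - q(145) = (-156 + 2*(-74)**2) - 77*145 = (-156 + 2*5476) - 1*11165 = (-156 + 10952) - 11165 = 10796 - 11165 = -369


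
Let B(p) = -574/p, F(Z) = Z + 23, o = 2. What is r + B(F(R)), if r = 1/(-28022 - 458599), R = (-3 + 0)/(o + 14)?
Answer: -4469127629/177616665 ≈ -25.162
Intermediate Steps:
R = -3/16 (R = (-3 + 0)/(2 + 14) = -3/16 ≈ -0.18750)
r = -1/486621 (r = 1/(-486621) = -1/486621 ≈ -2.0550e-6)
F(Z) = 23 + Z
r + B(F(R)) = -1/486621 - 574/(23 - 3/16) = -1/486621 - 574/365/16 = -1/486621 - 574*16/365 = -1/486621 - 9184/365 = -4469127629/177616665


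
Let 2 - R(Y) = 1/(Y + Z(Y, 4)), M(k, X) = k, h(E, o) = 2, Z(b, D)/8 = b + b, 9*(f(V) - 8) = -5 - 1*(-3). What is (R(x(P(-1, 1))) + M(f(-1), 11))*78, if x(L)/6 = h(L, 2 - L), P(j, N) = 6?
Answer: 77753/102 ≈ 762.28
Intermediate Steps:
f(V) = 70/9 (f(V) = 8 + (-5 - 1*(-3))/9 = 8 + (-5 + 3)/9 = 8 + (⅑)*(-2) = 8 - 2/9 = 70/9)
Z(b, D) = 16*b (Z(b, D) = 8*(b + b) = 8*(2*b) = 16*b)
x(L) = 12 (x(L) = 6*2 = 12)
R(Y) = 2 - 1/(17*Y) (R(Y) = 2 - 1/(Y + 16*Y) = 2 - 1/(17*Y))
(R(x(P(-1, 1))) + M(f(-1), 11))*78 = ((2 - 1/17/12) + 70/9)*78 = ((2 - 1/17*1/12) + 70/9)*78 = ((2 - 1/204) + 70/9)*78 = (407/204 + 70/9)*78 = (5981/612)*78 = 77753/102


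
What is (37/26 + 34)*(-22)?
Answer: -10131/13 ≈ -779.31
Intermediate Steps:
(37/26 + 34)*(-22) = (921/26)*(-22) = -10131/13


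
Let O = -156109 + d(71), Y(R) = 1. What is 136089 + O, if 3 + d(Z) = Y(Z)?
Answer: -20022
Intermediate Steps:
d(Z) = -2 (d(Z) = -3 + 1 = -2)
O = -156111 (O = -156109 - 2 = -156111)
136089 + O = 136089 - 156111 = -20022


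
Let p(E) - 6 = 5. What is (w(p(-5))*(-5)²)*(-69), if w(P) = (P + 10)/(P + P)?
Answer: -36225/22 ≈ -1646.6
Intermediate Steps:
p(E) = 11 (p(E) = 6 + 5 = 11)
w(P) = (10 + P)/(2*P) (w(P) = (10 + P)/((2*P)) = (10 + P)*(1/(2*P)) = (10 + P)/(2*P))
(w(p(-5))*(-5)²)*(-69) = (((½)*(10 + 11)/11)*(-5)²)*(-69) = (((½)*(1/11)*21)*25)*(-69) = ((21/22)*25)*(-69) = (525/22)*(-69) = -36225/22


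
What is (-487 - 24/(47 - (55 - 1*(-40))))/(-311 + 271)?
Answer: 973/80 ≈ 12.163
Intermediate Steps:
(-487 - 24/(47 - (55 - 1*(-40))))/(-311 + 271) = (-487 - 24/(47 - (55 + 40)))/(-40) = (-487 - 24/(47 - 1*95))*(-1/40) = (-487 - 24/(47 - 95))*(-1/40) = (-487 - 24/(-48))*(-1/40) = (-487 - 24*(-1/48))*(-1/40) = (-487 + 1/2)*(-1/40) = -973/2*(-1/40) = 973/80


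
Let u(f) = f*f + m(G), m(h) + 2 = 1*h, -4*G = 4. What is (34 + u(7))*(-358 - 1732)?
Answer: -167200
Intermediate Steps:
G = -1 (G = -¼*4 = -1)
m(h) = -2 + h (m(h) = -2 + 1*h = -2 + h)
u(f) = -3 + f² (u(f) = f*f + (-2 - 1) = f² - 3 = -3 + f²)
(34 + u(7))*(-358 - 1732) = (34 + (-3 + 7²))*(-358 - 1732) = (34 + (-3 + 49))*(-2090) = (34 + 46)*(-2090) = 80*(-2090) = -167200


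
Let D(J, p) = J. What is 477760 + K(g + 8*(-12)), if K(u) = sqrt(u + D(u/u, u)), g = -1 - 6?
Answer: 477760 + I*sqrt(102) ≈ 4.7776e+5 + 10.1*I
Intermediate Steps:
g = -7
K(u) = sqrt(1 + u) (K(u) = sqrt(u + u/u) = sqrt(u + 1) = sqrt(1 + u))
477760 + K(g + 8*(-12)) = 477760 + sqrt(1 + (-7 + 8*(-12))) = 477760 + sqrt(1 + (-7 - 96)) = 477760 + sqrt(1 - 103) = 477760 + sqrt(-102) = 477760 + I*sqrt(102)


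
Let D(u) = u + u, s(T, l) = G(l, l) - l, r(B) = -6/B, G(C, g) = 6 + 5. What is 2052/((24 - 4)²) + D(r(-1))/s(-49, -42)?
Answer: 28389/5300 ≈ 5.3564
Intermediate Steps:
G(C, g) = 11
s(T, l) = 11 - l
D(u) = 2*u
2052/((24 - 4)²) + D(r(-1))/s(-49, -42) = 2052/((24 - 4)²) + (2*(-6/(-1)))/(11 - 1*(-42)) = 2052/(20²) + (2*(-6*(-1)))/(11 + 42) = 2052/400 + (2*6)/53 = 2052*(1/400) + 12*(1/53) = 513/100 + 12/53 = 28389/5300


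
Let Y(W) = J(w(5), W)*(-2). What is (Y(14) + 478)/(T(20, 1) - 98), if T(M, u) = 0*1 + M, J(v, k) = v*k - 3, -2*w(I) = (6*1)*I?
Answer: -452/39 ≈ -11.590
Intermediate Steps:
w(I) = -3*I (w(I) = -6*1*I/2 = -3*I)
J(v, k) = -3 + k*v (J(v, k) = k*v - 3 = -3 + k*v)
Y(W) = 6 + 30*W (Y(W) = (-3 + W*(-3*5))*(-2) = (-3 + W*(-15))*(-2) = (-3 - 15*W)*(-2) = 6 + 30*W)
T(M, u) = M (T(M, u) = 0 + M = M)
(Y(14) + 478)/(T(20, 1) - 98) = ((6 + 30*14) + 478)/(20 - 98) = ((6 + 420) + 478)/(-78) = (426 + 478)*(-1/78) = 904*(-1/78) = -452/39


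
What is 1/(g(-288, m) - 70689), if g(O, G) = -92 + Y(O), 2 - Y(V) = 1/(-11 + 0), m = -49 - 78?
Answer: -11/778568 ≈ -1.4128e-5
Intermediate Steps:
m = -127
Y(V) = 23/11 (Y(V) = 2 - 1/(-11 + 0) = 2 - 1/(-11) = 2 - 1*(-1/11) = 2 + 1/11 = 23/11)
g(O, G) = -989/11 (g(O, G) = -92 + 23/11 = -989/11)
1/(g(-288, m) - 70689) = 1/(-989/11 - 70689) = 1/(-778568/11) = -11/778568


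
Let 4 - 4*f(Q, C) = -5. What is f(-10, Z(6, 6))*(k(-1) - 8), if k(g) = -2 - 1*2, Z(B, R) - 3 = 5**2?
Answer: -27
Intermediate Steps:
Z(B, R) = 28 (Z(B, R) = 3 + 5**2 = 3 + 25 = 28)
f(Q, C) = 9/4 (f(Q, C) = 1 - 1/4*(-5) = 1 + 5/4 = 9/4)
k(g) = -4 (k(g) = -2 - 2 = -4)
f(-10, Z(6, 6))*(k(-1) - 8) = 9*(-4 - 8)/4 = (9/4)*(-12) = -27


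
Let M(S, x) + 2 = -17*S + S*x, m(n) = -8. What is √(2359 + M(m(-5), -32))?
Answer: √2749 ≈ 52.431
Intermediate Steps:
M(S, x) = -2 - 17*S + S*x (M(S, x) = -2 + (-17*S + S*x) = -2 - 17*S + S*x)
√(2359 + M(m(-5), -32)) = √(2359 + (-2 - 17*(-8) - 8*(-32))) = √(2359 + (-2 + 136 + 256)) = √(2359 + 390) = √2749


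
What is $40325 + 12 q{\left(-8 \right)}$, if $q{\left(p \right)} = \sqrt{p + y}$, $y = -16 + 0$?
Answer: $40325 + 24 i \sqrt{6} \approx 40325.0 + 58.788 i$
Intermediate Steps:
$y = -16$
$q{\left(p \right)} = \sqrt{-16 + p}$ ($q{\left(p \right)} = \sqrt{p - 16} = \sqrt{-16 + p}$)
$40325 + 12 q{\left(-8 \right)} = 40325 + 12 \sqrt{-16 - 8} = 40325 + 12 \sqrt{-24} = 40325 + 12 \cdot 2 i \sqrt{6} = 40325 + 24 i \sqrt{6}$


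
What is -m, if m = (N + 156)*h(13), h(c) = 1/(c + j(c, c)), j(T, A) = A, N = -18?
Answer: -69/13 ≈ -5.3077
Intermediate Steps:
h(c) = 1/(2*c) (h(c) = 1/(c + c) = 1/(2*c))
m = 69/13 (m = (-18 + 156)*((½)/13) = 138*((½)*(1/13)) = 138*(1/26) = 69/13 ≈ 5.3077)
-m = -1*69/13 = -69/13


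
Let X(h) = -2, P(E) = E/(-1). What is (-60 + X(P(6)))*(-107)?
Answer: 6634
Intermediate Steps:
P(E) = -E (P(E) = E*(-1) = -E)
(-60 + X(P(6)))*(-107) = (-60 - 2)*(-107) = -62*(-107) = 6634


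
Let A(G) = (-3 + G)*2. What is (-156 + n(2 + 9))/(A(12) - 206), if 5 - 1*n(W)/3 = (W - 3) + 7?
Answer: 93/94 ≈ 0.98936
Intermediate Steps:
n(W) = 3 - 3*W (n(W) = 15 - 3*((W - 3) + 7) = 15 - 3*((-3 + W) + 7) = 15 - 3*(4 + W) = 15 + (-12 - 3*W) = 3 - 3*W)
A(G) = -6 + 2*G
(-156 + n(2 + 9))/(A(12) - 206) = (-156 + (3 - 3*(2 + 9)))/((-6 + 2*12) - 206) = (-156 + (3 - 3*11))/((-6 + 24) - 206) = (-156 + (3 - 33))/(18 - 206) = (-156 - 30)/(-188) = -1/188*(-186) = 93/94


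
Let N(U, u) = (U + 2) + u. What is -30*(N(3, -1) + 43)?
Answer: -1410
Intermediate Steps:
N(U, u) = 2 + U + u (N(U, u) = (2 + U) + u = 2 + U + u)
-30*(N(3, -1) + 43) = -30*((2 + 3 - 1) + 43) = -30*(4 + 43) = -30*47 = -1410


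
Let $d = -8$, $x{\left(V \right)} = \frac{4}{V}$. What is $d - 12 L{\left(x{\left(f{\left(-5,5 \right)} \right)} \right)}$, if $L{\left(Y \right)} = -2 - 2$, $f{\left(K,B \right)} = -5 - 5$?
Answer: $40$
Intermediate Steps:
$f{\left(K,B \right)} = -10$
$L{\left(Y \right)} = -4$
$d - 12 L{\left(x{\left(f{\left(-5,5 \right)} \right)} \right)} = -8 - -48 = -8 + 48 = 40$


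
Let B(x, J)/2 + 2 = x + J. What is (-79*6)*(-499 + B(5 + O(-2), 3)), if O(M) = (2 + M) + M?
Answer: 232734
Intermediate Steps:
O(M) = 2 + 2*M
B(x, J) = -4 + 2*J + 2*x (B(x, J) = -4 + 2*(x + J) = -4 + 2*(J + x) = -4 + (2*J + 2*x) = -4 + 2*J + 2*x)
(-79*6)*(-499 + B(5 + O(-2), 3)) = (-79*6)*(-499 + (-4 + 2*3 + 2*(5 + (2 + 2*(-2))))) = -474*(-499 + (-4 + 6 + 2*(5 + (2 - 4)))) = -474*(-499 + (-4 + 6 + 2*(5 - 2))) = -474*(-499 + (-4 + 6 + 2*3)) = -474*(-499 + (-4 + 6 + 6)) = -474*(-499 + 8) = -474*(-491) = 232734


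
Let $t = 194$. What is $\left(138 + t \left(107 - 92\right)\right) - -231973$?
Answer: $235021$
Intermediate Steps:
$\left(138 + t \left(107 - 92\right)\right) - -231973 = \left(138 + 194 \left(107 - 92\right)\right) - -231973 = \left(138 + 194 \left(107 - 92\right)\right) + 231973 = \left(138 + 194 \cdot 15\right) + 231973 = \left(138 + 2910\right) + 231973 = 3048 + 231973 = 235021$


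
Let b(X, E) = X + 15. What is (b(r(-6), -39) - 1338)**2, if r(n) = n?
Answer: 1766241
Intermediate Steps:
b(X, E) = 15 + X
(b(r(-6), -39) - 1338)**2 = ((15 - 6) - 1338)**2 = (9 - 1338)**2 = (-1329)**2 = 1766241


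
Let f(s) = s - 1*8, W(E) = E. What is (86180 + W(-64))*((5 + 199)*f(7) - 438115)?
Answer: -37746279004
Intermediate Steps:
f(s) = -8 + s (f(s) = s - 8 = -8 + s)
(86180 + W(-64))*((5 + 199)*f(7) - 438115) = (86180 - 64)*((5 + 199)*(-8 + 7) - 438115) = 86116*(204*(-1) - 438115) = 86116*(-204 - 438115) = 86116*(-438319) = -37746279004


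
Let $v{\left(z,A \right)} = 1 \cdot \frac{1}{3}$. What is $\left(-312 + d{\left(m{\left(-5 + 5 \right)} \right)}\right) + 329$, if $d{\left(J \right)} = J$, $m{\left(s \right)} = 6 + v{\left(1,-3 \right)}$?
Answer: $\frac{70}{3} \approx 23.333$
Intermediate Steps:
$v{\left(z,A \right)} = \frac{1}{3}$ ($v{\left(z,A \right)} = 1 \cdot \frac{1}{3} = \frac{1}{3}$)
$m{\left(s \right)} = \frac{19}{3}$ ($m{\left(s \right)} = 6 + \frac{1}{3} = \frac{19}{3}$)
$\left(-312 + d{\left(m{\left(-5 + 5 \right)} \right)}\right) + 329 = \left(-312 + \frac{19}{3}\right) + 329 = - \frac{917}{3} + 329 = \frac{70}{3}$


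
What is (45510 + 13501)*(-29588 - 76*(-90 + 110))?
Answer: -1835714188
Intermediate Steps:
(45510 + 13501)*(-29588 - 76*(-90 + 110)) = 59011*(-29588 - 76*20) = 59011*(-29588 - 1520) = 59011*(-31108) = -1835714188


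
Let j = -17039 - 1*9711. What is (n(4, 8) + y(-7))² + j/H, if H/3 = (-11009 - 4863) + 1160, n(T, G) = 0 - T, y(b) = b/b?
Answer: 211987/22068 ≈ 9.6061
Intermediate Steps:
y(b) = 1
n(T, G) = -T
j = -26750 (j = -17039 - 9711 = -26750)
H = -44136 (H = 3*((-11009 - 4863) + 1160) = 3*(-15872 + 1160) = 3*(-14712) = -44136)
(n(4, 8) + y(-7))² + j/H = (-1*4 + 1)² - 26750/(-44136) = (-4 + 1)² - 26750*(-1/44136) = (-3)² + 13375/22068 = 9 + 13375/22068 = 211987/22068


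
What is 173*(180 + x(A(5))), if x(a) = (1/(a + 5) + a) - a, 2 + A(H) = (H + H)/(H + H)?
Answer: 124733/4 ≈ 31183.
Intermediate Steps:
A(H) = -1 (A(H) = -2 + (H + H)/(H + H) = -2 + (2*H)/((2*H)) = -2 + (2*H)*(1/(2*H)) = -2 + 1 = -1)
x(a) = 1/(5 + a) (x(a) = (1/(5 + a) + a) - a = (a + 1/(5 + a)) - a = 1/(5 + a))
173*(180 + x(A(5))) = 173*(180 + 1/(5 - 1)) = 173*(180 + 1/4) = 173*(180 + ¼) = 173*(721/4) = 124733/4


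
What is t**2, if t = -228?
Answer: 51984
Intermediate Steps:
t**2 = (-228)**2 = 51984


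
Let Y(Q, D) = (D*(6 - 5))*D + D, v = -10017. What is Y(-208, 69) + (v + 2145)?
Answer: -3042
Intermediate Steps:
Y(Q, D) = D + D**2 (Y(Q, D) = (D*1)*D + D = D*D + D = D**2 + D = D + D**2)
Y(-208, 69) + (v + 2145) = 69*(1 + 69) + (-10017 + 2145) = 69*70 - 7872 = 4830 - 7872 = -3042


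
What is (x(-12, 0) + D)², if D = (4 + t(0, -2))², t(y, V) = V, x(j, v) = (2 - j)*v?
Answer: 16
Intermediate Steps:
x(j, v) = v*(2 - j)
D = 4 (D = (4 - 2)² = 2² = 4)
(x(-12, 0) + D)² = (0*(2 - 1*(-12)) + 4)² = (0*(2 + 12) + 4)² = (0*14 + 4)² = (0 + 4)² = 4² = 16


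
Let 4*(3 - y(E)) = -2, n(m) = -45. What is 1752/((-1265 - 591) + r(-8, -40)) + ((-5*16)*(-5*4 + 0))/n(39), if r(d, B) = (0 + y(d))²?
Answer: -2423072/66375 ≈ -36.506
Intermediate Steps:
y(E) = 7/2 (y(E) = 3 - ¼*(-2) = 3 + ½ = 7/2)
r(d, B) = 49/4 (r(d, B) = (0 + 7/2)² = (7/2)² = 49/4)
1752/((-1265 - 591) + r(-8, -40)) + ((-5*16)*(-5*4 + 0))/n(39) = 1752/((-1265 - 591) + 49/4) + ((-5*16)*(-5*4 + 0))/(-45) = 1752/(-1856 + 49/4) - 80*(-20 + 0)*(-1/45) = 1752/(-7375/4) - 80*(-20)*(-1/45) = 1752*(-4/7375) + 1600*(-1/45) = -7008/7375 - 320/9 = -2423072/66375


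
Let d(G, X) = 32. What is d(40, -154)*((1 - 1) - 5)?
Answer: -160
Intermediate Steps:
d(40, -154)*((1 - 1) - 5) = 32*((1 - 1) - 5) = 32*(0 - 5) = 32*(-5) = -160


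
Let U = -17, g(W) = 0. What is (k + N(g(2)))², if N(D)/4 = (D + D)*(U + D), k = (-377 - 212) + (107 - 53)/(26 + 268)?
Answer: 832437904/2401 ≈ 3.4670e+5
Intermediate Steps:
k = -28852/49 (k = -589 + 54/294 = -589 + 54*(1/294) = -589 + 9/49 = -28852/49 ≈ -588.82)
N(D) = 8*D*(-17 + D) (N(D) = 4*((D + D)*(-17 + D)) = 4*((2*D)*(-17 + D)) = 4*(2*D*(-17 + D)) = 8*D*(-17 + D))
(k + N(g(2)))² = (-28852/49 + 8*0*(-17 + 0))² = (-28852/49 + 8*0*(-17))² = (-28852/49 + 0)² = (-28852/49)² = 832437904/2401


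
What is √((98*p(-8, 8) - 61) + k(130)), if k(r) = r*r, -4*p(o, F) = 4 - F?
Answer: √16937 ≈ 130.14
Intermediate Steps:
p(o, F) = -1 + F/4 (p(o, F) = -(4 - F)/4 = -1 + F/4)
k(r) = r²
√((98*p(-8, 8) - 61) + k(130)) = √((98*(-1 + (¼)*8) - 61) + 130²) = √((98*(-1 + 2) - 61) + 16900) = √((98*1 - 61) + 16900) = √((98 - 61) + 16900) = √(37 + 16900) = √16937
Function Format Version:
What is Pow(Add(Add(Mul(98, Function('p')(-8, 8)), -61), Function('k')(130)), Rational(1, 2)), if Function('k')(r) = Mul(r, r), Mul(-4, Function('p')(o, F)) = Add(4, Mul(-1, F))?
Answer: Pow(16937, Rational(1, 2)) ≈ 130.14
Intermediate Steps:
Function('p')(o, F) = Add(-1, Mul(Rational(1, 4), F)) (Function('p')(o, F) = Mul(Rational(-1, 4), Add(4, Mul(-1, F))) = Add(-1, Mul(Rational(1, 4), F)))
Function('k')(r) = Pow(r, 2)
Pow(Add(Add(Mul(98, Function('p')(-8, 8)), -61), Function('k')(130)), Rational(1, 2)) = Pow(Add(Add(Mul(98, Add(-1, Mul(Rational(1, 4), 8))), -61), Pow(130, 2)), Rational(1, 2)) = Pow(Add(Add(Mul(98, Add(-1, 2)), -61), 16900), Rational(1, 2)) = Pow(Add(Add(Mul(98, 1), -61), 16900), Rational(1, 2)) = Pow(Add(Add(98, -61), 16900), Rational(1, 2)) = Pow(Add(37, 16900), Rational(1, 2)) = Pow(16937, Rational(1, 2))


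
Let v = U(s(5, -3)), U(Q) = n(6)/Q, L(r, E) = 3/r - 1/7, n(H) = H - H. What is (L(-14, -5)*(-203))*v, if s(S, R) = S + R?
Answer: 0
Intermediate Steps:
n(H) = 0
L(r, E) = -⅐ + 3/r (L(r, E) = 3/r - 1*⅐ = 3/r - ⅐ = -⅐ + 3/r)
s(S, R) = R + S
U(Q) = 0 (U(Q) = 0/Q = 0)
v = 0
(L(-14, -5)*(-203))*v = (((⅐)*(21 - 1*(-14))/(-14))*(-203))*0 = (((⅐)*(-1/14)*(21 + 14))*(-203))*0 = (((⅐)*(-1/14)*35)*(-203))*0 = -5/14*(-203)*0 = (145/2)*0 = 0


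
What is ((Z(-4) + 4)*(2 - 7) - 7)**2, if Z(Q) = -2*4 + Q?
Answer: 1089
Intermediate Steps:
Z(Q) = -8 + Q
((Z(-4) + 4)*(2 - 7) - 7)**2 = (((-8 - 4) + 4)*(2 - 7) - 7)**2 = ((-12 + 4)*(-5) - 7)**2 = (-8*(-5) - 7)**2 = (40 - 7)**2 = 33**2 = 1089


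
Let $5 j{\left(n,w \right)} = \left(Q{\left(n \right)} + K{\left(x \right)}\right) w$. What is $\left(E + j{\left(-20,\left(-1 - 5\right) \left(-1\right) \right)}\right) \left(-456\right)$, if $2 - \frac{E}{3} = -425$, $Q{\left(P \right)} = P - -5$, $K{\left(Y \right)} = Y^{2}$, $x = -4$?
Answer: $- \frac{2923416}{5} \approx -5.8468 \cdot 10^{5}$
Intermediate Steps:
$Q{\left(P \right)} = 5 + P$ ($Q{\left(P \right)} = P + 5 = 5 + P$)
$j{\left(n,w \right)} = \frac{w \left(21 + n\right)}{5}$ ($j{\left(n,w \right)} = \frac{\left(\left(5 + n\right) + \left(-4\right)^{2}\right) w}{5} = \frac{\left(\left(5 + n\right) + 16\right) w}{5} = \frac{\left(21 + n\right) w}{5} = \frac{w \left(21 + n\right)}{5}$)
$E = 1281$ ($E = 6 - -1275 = 6 + 1275 = 1281$)
$\left(E + j{\left(-20,\left(-1 - 5\right) \left(-1\right) \right)}\right) \left(-456\right) = \left(1281 + \frac{\left(-1 - 5\right) \left(-1\right) \left(21 - 20\right)}{5}\right) \left(-456\right) = \left(1281 + \frac{1}{5} \left(\left(-6\right) \left(-1\right)\right) 1\right) \left(-456\right) = \left(1281 + \frac{1}{5} \cdot 6 \cdot 1\right) \left(-456\right) = \left(1281 + \frac{6}{5}\right) \left(-456\right) = \frac{6411}{5} \left(-456\right) = - \frac{2923416}{5}$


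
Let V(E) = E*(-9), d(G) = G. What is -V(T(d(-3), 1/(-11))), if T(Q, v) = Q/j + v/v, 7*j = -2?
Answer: 207/2 ≈ 103.50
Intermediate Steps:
j = -2/7 (j = (⅐)*(-2) = -2/7 ≈ -0.28571)
T(Q, v) = 1 - 7*Q/2 (T(Q, v) = Q/(-2/7) + v/v = Q*(-7/2) + 1 = -7*Q/2 + 1 = 1 - 7*Q/2)
V(E) = -9*E
-V(T(d(-3), 1/(-11))) = -(-9)*(1 - 7/2*(-3)) = -(-9)*(1 + 21/2) = -(-9)*23/2 = -1*(-207/2) = 207/2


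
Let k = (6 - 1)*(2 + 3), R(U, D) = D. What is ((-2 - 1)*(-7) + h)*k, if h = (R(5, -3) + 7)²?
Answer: 925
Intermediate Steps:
h = 16 (h = (-3 + 7)² = 4² = 16)
k = 25 (k = 5*5 = 25)
((-2 - 1)*(-7) + h)*k = ((-2 - 1)*(-7) + 16)*25 = (-3*(-7) + 16)*25 = (21 + 16)*25 = 37*25 = 925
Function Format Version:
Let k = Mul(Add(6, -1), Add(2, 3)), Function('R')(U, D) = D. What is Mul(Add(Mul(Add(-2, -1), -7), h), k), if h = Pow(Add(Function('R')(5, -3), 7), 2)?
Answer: 925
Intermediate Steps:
h = 16 (h = Pow(Add(-3, 7), 2) = Pow(4, 2) = 16)
k = 25 (k = Mul(5, 5) = 25)
Mul(Add(Mul(Add(-2, -1), -7), h), k) = Mul(Add(Mul(Add(-2, -1), -7), 16), 25) = Mul(Add(Mul(-3, -7), 16), 25) = Mul(Add(21, 16), 25) = Mul(37, 25) = 925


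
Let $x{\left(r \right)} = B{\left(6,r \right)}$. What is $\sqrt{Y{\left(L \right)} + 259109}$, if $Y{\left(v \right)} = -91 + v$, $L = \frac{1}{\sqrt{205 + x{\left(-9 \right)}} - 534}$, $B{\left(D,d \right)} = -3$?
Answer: $\frac{\sqrt{72774899633068 - 986 \sqrt{202}}}{16762} \approx 508.94$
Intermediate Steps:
$x{\left(r \right)} = -3$
$L = \frac{1}{-534 + \sqrt{202}}$ ($L = \frac{1}{\sqrt{205 - 3} - 534} = \frac{1}{\sqrt{202} - 534} = \frac{1}{-534 + \sqrt{202}} \approx -0.0019239$)
$\sqrt{Y{\left(L \right)} + 259109} = \sqrt{\left(-91 - \left(\frac{267}{142477} + \frac{\sqrt{202}}{284954}\right)\right) + 259109} = \sqrt{\left(- \frac{12965674}{142477} - \frac{\sqrt{202}}{284954}\right) + 259109} = \sqrt{\frac{36904107319}{142477} - \frac{\sqrt{202}}{284954}}$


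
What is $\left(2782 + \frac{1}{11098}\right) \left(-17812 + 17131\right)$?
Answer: $- \frac{21025627797}{11098} \approx -1.8945 \cdot 10^{6}$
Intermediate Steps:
$\left(2782 + \frac{1}{11098}\right) \left(-17812 + 17131\right) = \left(2782 + \frac{1}{11098}\right) \left(-681\right) = \frac{30874637}{11098} \left(-681\right) = - \frac{21025627797}{11098}$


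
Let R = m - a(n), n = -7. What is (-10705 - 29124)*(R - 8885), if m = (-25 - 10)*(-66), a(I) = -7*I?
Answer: 263827296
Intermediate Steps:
m = 2310 (m = -35*(-66) = 2310)
R = 2261 (R = 2310 - (-7)*(-7) = 2310 - 1*49 = 2310 - 49 = 2261)
(-10705 - 29124)*(R - 8885) = (-10705 - 29124)*(2261 - 8885) = -39829*(-6624) = 263827296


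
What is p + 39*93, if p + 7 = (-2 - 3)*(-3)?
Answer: 3635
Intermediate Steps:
p = 8 (p = -7 + (-2 - 3)*(-3) = -7 - 5*(-3) = -7 + 15 = 8)
p + 39*93 = 8 + 39*93 = 8 + 3627 = 3635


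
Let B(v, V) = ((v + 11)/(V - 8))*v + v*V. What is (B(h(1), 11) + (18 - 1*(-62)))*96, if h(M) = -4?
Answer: 2560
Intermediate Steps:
B(v, V) = V*v + v*(11 + v)/(-8 + V) (B(v, V) = ((11 + v)/(-8 + V))*v + V*v = v*(11 + v)/(-8 + V) + V*v = V*v + v*(11 + v)/(-8 + V))
(B(h(1), 11) + (18 - 1*(-62)))*96 = (-4*(11 - 4 + 11² - 8*11)/(-8 + 11) + (18 - 1*(-62)))*96 = (-4*(11 - 4 + 121 - 88)/3 + (18 + 62))*96 = (-4*⅓*40 + 80)*96 = (-160/3 + 80)*96 = (80/3)*96 = 2560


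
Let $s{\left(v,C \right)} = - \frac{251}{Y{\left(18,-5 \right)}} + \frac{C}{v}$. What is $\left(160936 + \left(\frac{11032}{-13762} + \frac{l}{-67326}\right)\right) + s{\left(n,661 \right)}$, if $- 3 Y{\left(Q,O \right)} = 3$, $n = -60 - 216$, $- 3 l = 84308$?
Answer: $\frac{210300304359697}{1304720172} \approx 1.6118 \cdot 10^{5}$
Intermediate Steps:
$l = - \frac{84308}{3}$ ($l = \left(- \frac{1}{3}\right) 84308 = - \frac{84308}{3} \approx -28103.0$)
$n = -276$ ($n = -60 - 216 = -276$)
$Y{\left(Q,O \right)} = -1$ ($Y{\left(Q,O \right)} = \left(- \frac{1}{3}\right) 3 = -1$)
$s{\left(v,C \right)} = 251 + \frac{C}{v}$ ($s{\left(v,C \right)} = - \frac{251}{-1} + \frac{C}{v} = \left(-251\right) \left(-1\right) + \frac{C}{v} = 251 + \frac{C}{v}$)
$\left(160936 + \left(\frac{11032}{-13762} + \frac{l}{-67326}\right)\right) + s{\left(n,661 \right)} = \left(160936 + \left(\frac{11032}{-13762} - \frac{84308}{3 \left(-67326\right)}\right)\right) + \left(251 + \frac{661}{-276}\right) = \left(160936 + \left(11032 \left(- \frac{1}{13762}\right) - - \frac{6022}{14427}\right)\right) + \left(251 + 661 \left(- \frac{1}{276}\right)\right) = \left(160936 + \left(- \frac{788}{983} + \frac{6022}{14427}\right)\right) + \left(251 - \frac{661}{276}\right) = \left(160936 - \frac{5448850}{14181741}\right) + \frac{68615}{276} = \frac{2282347220726}{14181741} + \frac{68615}{276} = \frac{210300304359697}{1304720172}$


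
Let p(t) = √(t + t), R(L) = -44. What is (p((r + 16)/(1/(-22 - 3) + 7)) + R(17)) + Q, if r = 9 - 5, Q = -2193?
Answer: -2237 + 10*√435/87 ≈ -2234.6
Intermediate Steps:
r = 4
p(t) = √2*√t (p(t) = √(2*t) = √2*√t)
(p((r + 16)/(1/(-22 - 3) + 7)) + R(17)) + Q = (√2*√((4 + 16)/(1/(-22 - 3) + 7)) - 44) - 2193 = (√2*√(20/(1/(-25) + 7)) - 44) - 2193 = (√2*√(20/(-1/25 + 7)) - 44) - 2193 = (√2*√(20/(174/25)) - 44) - 2193 = (√2*√(20*(25/174)) - 44) - 2193 = (√2*√(250/87) - 44) - 2193 = (√2*(5*√870/87) - 44) - 2193 = (10*√435/87 - 44) - 2193 = (-44 + 10*√435/87) - 2193 = -2237 + 10*√435/87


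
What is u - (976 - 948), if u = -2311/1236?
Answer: -36919/1236 ≈ -29.870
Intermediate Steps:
u = -2311/1236 (u = -2311*1/1236 = -2311/1236 ≈ -1.8697)
u - (976 - 948) = -2311/1236 - (976 - 948) = -2311/1236 - 1*28 = -2311/1236 - 28 = -36919/1236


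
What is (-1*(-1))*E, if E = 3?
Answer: 3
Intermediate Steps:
(-1*(-1))*E = -1*(-1)*3 = 1*3 = 3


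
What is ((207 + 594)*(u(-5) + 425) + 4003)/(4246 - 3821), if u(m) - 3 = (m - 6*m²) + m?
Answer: 12863/25 ≈ 514.52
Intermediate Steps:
u(m) = 3 - 6*m² + 2*m (u(m) = 3 + ((m - 6*m²) + m) = 3 + (-6*m² + 2*m) = 3 - 6*m² + 2*m)
((207 + 594)*(u(-5) + 425) + 4003)/(4246 - 3821) = ((207 + 594)*((3 - 6*(-5)² + 2*(-5)) + 425) + 4003)/(4246 - 3821) = (801*((3 - 6*25 - 10) + 425) + 4003)/425 = (801*((3 - 150 - 10) + 425) + 4003)*(1/425) = (801*(-157 + 425) + 4003)*(1/425) = (801*268 + 4003)*(1/425) = (214668 + 4003)*(1/425) = 218671*(1/425) = 12863/25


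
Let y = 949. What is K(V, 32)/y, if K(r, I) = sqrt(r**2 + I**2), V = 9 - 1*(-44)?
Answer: sqrt(3833)/949 ≈ 0.065238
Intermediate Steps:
V = 53 (V = 9 + 44 = 53)
K(r, I) = sqrt(I**2 + r**2)
K(V, 32)/y = sqrt(32**2 + 53**2)/949 = sqrt(1024 + 2809)*(1/949) = sqrt(3833)*(1/949) = sqrt(3833)/949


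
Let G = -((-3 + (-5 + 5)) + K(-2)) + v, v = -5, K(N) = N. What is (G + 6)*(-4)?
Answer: -24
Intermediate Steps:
G = 0 (G = -((-3 + (-5 + 5)) - 2) - 5 = -((-3 + 0) - 2) - 5 = -(-3 - 2) - 5 = -1*(-5) - 5 = 5 - 5 = 0)
(G + 6)*(-4) = (0 + 6)*(-4) = 6*(-4) = -24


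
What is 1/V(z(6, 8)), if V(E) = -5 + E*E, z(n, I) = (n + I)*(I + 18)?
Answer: 1/132491 ≈ 7.5477e-6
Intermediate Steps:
z(n, I) = (18 + I)*(I + n) (z(n, I) = (I + n)*(18 + I) = (18 + I)*(I + n))
V(E) = -5 + E²
1/V(z(6, 8)) = 1/(-5 + (8² + 18*8 + 18*6 + 8*6)²) = 1/(-5 + (64 + 144 + 108 + 48)²) = 1/(-5 + 364²) = 1/(-5 + 132496) = 1/132491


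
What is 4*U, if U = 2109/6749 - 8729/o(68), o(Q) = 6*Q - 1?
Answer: -232214632/2746843 ≈ -84.539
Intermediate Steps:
o(Q) = -1 + 6*Q
U = -58053658/2746843 (U = 2109/6749 - 8729/(-1 + 6*68) = 2109*(1/6749) - 8729/(-1 + 408) = 2109/6749 - 8729/407 = -58053658/2746843 ≈ -21.135)
4*U = 4*(-58053658/2746843) = -232214632/2746843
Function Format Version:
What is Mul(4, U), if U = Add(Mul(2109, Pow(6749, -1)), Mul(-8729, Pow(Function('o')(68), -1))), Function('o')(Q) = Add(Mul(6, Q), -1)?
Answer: Rational(-232214632, 2746843) ≈ -84.539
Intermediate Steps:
Function('o')(Q) = Add(-1, Mul(6, Q))
U = Rational(-58053658, 2746843) (U = Add(Mul(2109, Pow(6749, -1)), Mul(-8729, Pow(Add(-1, Mul(6, 68)), -1))) = Add(Mul(2109, Rational(1, 6749)), Mul(-8729, Pow(Add(-1, 408), -1))) = Add(Rational(2109, 6749), Mul(-8729, Pow(407, -1))) = Add(Rational(2109, 6749), Mul(-8729, Rational(1, 407))) = Add(Rational(2109, 6749), Rational(-8729, 407)) = Rational(-58053658, 2746843) ≈ -21.135)
Mul(4, U) = Mul(4, Rational(-58053658, 2746843)) = Rational(-232214632, 2746843)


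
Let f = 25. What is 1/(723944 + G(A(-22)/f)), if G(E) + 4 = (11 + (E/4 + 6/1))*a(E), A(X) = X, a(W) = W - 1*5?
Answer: 1250/904801667 ≈ 1.3815e-6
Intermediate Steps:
a(W) = -5 + W (a(W) = W - 5 = -5 + W)
G(E) = -4 + (-5 + E)*(17 + E/4) (G(E) = -4 + (11 + (E/4 + 6/1))*(-5 + E) = -4 + (11 + (E*(1/4) + 6*1))*(-5 + E) = -4 + (11 + (E/4 + 6))*(-5 + E) = -4 + (11 + (6 + E/4))*(-5 + E) = -4 + (17 + E/4)*(-5 + E) = -4 + (-5 + E)*(17 + E/4))
1/(723944 + G(A(-22)/f)) = 1/(723944 + (-89 + (-22/25)**2/4 + 63*(-22/25)/4)) = 1/(723944 + (-89 + (-22*1/25)**2/4 + 63*(-22*1/25)/4)) = 1/(723944 + (-89 + (-22/25)**2/4 + (63/4)*(-22/25))) = 1/(723944 + (-89 + (1/4)*(484/625) - 693/50)) = 1/(723944 + (-89 + 121/625 - 693/50)) = 1/(723944 - 128333/1250) = 1/(904801667/1250) = 1250/904801667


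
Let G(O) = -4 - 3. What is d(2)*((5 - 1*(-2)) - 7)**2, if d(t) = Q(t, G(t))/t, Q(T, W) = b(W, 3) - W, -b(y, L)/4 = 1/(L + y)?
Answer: 0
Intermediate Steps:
b(y, L) = -4/(L + y)
G(O) = -7
Q(T, W) = -W - 4/(3 + W) (Q(T, W) = -4/(3 + W) - W = -W - 4/(3 + W))
d(t) = 8/t (d(t) = ((-4 - 1*(-7)*(3 - 7))/(3 - 7))/t = ((-4 - 1*(-7)*(-4))/(-4))/t = (-(-4 - 28)/4)/t = (-1/4*(-32))/t = 8/t)
d(2)*((5 - 1*(-2)) - 7)**2 = (8/2)*((5 - 1*(-2)) - 7)**2 = (8*(1/2))*((5 + 2) - 7)**2 = 4*(7 - 7)**2 = 4*0**2 = 4*0 = 0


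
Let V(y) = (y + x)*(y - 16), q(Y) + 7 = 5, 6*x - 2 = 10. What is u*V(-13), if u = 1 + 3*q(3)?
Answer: -1595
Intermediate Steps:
x = 2 (x = 1/3 + (1/6)*10 = 1/3 + 5/3 = 2)
q(Y) = -2 (q(Y) = -7 + 5 = -2)
u = -5 (u = 1 + 3*(-2) = 1 - 6 = -5)
V(y) = (-16 + y)*(2 + y) (V(y) = (y + 2)*(y - 16) = (2 + y)*(-16 + y) = (-16 + y)*(2 + y))
u*V(-13) = -5*(-32 + (-13)**2 - 14*(-13)) = -5*(-32 + 169 + 182) = -5*319 = -1595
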